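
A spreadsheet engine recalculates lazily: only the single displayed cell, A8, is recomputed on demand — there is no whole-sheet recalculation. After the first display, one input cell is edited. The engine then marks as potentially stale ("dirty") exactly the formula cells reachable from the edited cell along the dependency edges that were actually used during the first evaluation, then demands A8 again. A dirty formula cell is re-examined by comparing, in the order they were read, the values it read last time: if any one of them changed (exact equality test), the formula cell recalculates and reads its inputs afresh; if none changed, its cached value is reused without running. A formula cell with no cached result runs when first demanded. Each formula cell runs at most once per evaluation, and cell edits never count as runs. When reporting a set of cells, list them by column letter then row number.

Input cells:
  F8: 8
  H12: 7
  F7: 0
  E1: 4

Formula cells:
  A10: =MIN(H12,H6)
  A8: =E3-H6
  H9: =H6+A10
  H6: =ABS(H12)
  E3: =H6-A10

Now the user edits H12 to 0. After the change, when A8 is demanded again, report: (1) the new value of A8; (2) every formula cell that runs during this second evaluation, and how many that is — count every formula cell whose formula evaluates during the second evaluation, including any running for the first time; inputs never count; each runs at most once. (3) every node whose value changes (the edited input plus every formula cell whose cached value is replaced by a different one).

New value of A8: 0.
Formula cells that run: A8, A10, E3, H6 — 4 in total.
Values that change: A8, A10, H6, H12.

First evaluation (everything demanded from the output):
  H6 = ABS(7) = 7
  A10 = MIN(7, 7) = 7
  E3 = 7 - 7 = 0
  A8 = 0 - 7 = -7

Propagation after the edit:
  H6: runs — H12 7->0; result 0.
  A10: runs — H12 7->0; H6 7->0; result 0.
  E3: runs — H6 7->0; A10 7->0; result 0 (same value as before).
  A8: runs — H6 7->0; result 0.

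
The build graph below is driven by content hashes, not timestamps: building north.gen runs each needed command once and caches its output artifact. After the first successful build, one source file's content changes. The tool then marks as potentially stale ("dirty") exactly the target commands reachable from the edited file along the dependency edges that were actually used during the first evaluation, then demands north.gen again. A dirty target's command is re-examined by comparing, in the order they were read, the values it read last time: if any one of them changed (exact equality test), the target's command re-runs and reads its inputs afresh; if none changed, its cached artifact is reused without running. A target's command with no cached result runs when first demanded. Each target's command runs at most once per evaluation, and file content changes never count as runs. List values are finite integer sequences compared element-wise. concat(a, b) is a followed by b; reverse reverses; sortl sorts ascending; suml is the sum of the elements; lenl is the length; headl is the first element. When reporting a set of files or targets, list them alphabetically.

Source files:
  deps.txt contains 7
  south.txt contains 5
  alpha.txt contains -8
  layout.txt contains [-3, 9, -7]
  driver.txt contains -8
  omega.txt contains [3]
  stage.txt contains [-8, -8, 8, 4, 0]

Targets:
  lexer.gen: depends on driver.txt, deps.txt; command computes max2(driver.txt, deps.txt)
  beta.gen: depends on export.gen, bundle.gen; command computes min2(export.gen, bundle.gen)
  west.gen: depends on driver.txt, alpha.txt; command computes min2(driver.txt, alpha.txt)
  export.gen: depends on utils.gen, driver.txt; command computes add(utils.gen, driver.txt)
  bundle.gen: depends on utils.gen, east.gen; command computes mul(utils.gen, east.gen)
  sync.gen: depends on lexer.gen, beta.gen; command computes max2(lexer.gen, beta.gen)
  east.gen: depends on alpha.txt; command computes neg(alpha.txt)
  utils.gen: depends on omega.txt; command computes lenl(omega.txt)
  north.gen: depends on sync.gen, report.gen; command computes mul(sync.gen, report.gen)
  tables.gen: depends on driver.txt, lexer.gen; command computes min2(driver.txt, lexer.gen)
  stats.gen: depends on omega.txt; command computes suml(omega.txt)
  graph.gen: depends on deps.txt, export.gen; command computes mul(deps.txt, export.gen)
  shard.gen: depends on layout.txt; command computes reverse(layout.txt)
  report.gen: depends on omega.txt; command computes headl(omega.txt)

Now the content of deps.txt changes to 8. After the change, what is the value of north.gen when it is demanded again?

north.gen now evaluates to 24.

Initial pass — values computed on the first demand:
  east.gen = neg(-8) = 8
  lexer.gen = max2(-8, 7) = 7
  report.gen = headl([3]) = 3
  utils.gen = lenl([3]) = 1
  bundle.gen = mul(1, 8) = 8
  export.gen = add(1, -8) = -7
  beta.gen = min2(-7, 8) = -7
  sync.gen = max2(7, -7) = 7
  north.gen = mul(7, 3) = 21

Second demand — change propagation:
  lexer.gen: re-runs because deps.txt 7->8; new result 8.
  sync.gen: re-runs because lexer.gen 7->8; new result 8.
  north.gen: re-runs because sync.gen 7->8; new result 24.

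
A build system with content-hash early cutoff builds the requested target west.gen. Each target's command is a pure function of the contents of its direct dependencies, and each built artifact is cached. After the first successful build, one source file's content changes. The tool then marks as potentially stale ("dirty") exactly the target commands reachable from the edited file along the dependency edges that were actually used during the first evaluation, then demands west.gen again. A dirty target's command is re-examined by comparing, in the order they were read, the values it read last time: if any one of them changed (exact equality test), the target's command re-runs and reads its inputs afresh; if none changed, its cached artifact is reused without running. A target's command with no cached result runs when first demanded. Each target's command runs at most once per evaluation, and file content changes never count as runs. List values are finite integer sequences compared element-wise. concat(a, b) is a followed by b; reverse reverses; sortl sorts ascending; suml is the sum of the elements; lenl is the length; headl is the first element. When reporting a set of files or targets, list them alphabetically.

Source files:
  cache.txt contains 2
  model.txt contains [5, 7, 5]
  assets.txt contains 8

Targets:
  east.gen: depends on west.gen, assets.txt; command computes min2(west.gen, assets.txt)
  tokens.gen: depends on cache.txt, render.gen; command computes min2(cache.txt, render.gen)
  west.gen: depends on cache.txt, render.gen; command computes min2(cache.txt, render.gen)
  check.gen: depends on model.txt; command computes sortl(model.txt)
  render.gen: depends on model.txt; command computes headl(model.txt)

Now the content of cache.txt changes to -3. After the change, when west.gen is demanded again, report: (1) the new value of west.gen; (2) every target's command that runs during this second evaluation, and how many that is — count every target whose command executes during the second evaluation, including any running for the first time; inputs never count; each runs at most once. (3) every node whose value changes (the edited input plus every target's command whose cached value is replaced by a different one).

New value of west.gen: -3.
Target commands that run: west.gen — 1 in total.
Values that change: cache.txt, west.gen.

First evaluation (everything demanded from the output):
  render.gen = headl([5, 7, 5]) = 5
  west.gen = min2(2, 5) = 2

Propagation after the edit:
  west.gen: runs — cache.txt 2->-3; result -3.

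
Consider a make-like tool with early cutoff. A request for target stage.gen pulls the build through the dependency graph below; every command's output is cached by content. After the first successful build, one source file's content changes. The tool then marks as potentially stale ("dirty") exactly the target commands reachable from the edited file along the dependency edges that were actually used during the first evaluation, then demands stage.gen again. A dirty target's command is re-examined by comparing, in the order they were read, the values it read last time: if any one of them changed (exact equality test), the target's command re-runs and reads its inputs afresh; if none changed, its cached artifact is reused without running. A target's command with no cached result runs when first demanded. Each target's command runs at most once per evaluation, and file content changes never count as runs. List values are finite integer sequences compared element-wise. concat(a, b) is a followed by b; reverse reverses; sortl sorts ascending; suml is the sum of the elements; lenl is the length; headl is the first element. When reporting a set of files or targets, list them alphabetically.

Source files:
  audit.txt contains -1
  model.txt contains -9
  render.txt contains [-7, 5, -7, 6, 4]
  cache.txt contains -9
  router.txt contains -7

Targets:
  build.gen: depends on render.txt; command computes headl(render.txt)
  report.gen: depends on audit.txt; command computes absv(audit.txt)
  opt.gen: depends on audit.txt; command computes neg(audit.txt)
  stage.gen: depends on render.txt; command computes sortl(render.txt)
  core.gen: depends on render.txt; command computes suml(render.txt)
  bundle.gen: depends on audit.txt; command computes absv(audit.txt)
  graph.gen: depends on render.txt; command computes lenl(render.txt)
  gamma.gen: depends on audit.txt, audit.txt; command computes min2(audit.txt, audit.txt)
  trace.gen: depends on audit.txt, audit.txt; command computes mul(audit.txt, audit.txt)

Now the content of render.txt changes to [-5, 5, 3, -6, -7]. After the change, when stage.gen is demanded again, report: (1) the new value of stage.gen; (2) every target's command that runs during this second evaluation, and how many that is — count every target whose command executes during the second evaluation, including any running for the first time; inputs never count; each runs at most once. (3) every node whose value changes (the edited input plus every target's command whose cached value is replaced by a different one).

First demand of the output computes:
  stage.gen = sortl([-7, 5, -7, 6, 4]) = [-7, -7, 4, 5, 6]

After the edit, cleaning proceeds:
  stage.gen: a read changed (render.txt [-7, 5, -7, 6, 4]->[-5, 5, 3, -6, -7]) — executes, giving [-7, -6, -5, 3, 5].

Demanding stage.gen again yields [-7, -6, -5, 3, 5].
1 target commands run: stage.gen.
The nodes whose values change: render.txt, stage.gen.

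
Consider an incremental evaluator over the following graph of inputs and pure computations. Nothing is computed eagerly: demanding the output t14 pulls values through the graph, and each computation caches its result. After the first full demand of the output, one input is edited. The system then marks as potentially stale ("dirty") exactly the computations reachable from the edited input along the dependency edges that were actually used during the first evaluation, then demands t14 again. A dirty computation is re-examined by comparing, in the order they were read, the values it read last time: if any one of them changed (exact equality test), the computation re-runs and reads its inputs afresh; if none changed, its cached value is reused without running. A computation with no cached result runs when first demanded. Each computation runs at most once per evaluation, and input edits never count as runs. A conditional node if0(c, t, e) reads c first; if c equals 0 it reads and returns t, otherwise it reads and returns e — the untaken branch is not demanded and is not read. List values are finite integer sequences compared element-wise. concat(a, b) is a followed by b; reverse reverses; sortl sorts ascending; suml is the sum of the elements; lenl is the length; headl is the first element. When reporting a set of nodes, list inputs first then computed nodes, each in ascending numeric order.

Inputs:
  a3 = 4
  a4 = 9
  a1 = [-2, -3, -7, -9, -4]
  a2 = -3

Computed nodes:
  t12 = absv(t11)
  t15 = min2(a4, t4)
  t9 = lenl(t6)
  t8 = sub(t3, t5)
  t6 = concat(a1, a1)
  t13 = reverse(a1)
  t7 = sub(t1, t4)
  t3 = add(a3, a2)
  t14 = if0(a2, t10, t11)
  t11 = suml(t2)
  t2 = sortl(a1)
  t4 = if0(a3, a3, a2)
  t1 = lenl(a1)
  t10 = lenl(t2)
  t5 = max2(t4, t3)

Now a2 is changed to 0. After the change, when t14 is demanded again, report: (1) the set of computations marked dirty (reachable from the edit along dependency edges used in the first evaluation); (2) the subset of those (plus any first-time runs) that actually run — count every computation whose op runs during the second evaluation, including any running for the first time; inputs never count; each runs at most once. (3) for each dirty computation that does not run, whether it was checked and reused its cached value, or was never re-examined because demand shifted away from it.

Dirty set: t14.
Run set: t10, t14 (2 run).
All dirty computations ended up running.
The important point: the flipped condition pulls in fresh nodes; t10 runs for the first time.

Initial pass — values computed on the first demand:
  t2 = sortl([-2, -3, -7, -9, -4]) = [-9, -7, -4, -3, -2]
  t11 = suml([-9, -7, -4, -3, -2]) = -25
  t14 = if0(a2=-3 -> else branch t11) = -25

Second demand — change propagation:
  t10: newly demanded (no cache) — executes and yields 5.
  t14: re-runs because a2 -3->0; new result 5.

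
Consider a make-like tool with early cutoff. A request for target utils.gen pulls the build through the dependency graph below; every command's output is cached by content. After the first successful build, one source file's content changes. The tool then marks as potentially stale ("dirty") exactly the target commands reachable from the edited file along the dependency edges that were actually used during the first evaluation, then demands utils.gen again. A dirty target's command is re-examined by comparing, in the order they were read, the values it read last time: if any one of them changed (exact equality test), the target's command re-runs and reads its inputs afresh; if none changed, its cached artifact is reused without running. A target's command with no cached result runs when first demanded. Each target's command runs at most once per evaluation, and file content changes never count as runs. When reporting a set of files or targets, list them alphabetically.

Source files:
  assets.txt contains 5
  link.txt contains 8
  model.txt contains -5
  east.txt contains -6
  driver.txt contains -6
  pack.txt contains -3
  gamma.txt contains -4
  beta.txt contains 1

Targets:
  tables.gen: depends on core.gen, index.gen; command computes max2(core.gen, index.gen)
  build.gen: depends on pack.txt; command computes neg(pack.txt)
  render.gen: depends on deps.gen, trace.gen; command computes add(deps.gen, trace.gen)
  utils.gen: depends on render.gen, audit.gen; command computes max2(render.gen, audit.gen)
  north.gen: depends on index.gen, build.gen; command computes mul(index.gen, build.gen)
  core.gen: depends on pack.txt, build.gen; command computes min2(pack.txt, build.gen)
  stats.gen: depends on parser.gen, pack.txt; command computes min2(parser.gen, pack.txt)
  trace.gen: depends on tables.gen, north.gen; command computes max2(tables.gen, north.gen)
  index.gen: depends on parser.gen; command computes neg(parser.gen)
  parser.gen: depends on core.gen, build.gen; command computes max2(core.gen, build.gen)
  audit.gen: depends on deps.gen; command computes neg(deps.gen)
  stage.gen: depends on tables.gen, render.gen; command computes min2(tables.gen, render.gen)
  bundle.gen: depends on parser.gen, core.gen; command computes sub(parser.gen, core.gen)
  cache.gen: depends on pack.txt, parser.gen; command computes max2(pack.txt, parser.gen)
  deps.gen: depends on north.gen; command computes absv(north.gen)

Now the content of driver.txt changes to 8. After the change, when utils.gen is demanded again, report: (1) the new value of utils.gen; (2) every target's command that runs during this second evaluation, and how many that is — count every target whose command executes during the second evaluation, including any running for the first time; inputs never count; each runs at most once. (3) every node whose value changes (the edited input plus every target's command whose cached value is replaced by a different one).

Demanding utils.gen again yields 6.
0 target commands run: none.
The nodes whose values change: driver.txt.
Note the shortcut — nothing in the graph depends on driver.txt at all, so no recomputation happens.

First demand of the output computes:
  build.gen = neg(-3) = 3
  core.gen = min2(-3, 3) = -3
  parser.gen = max2(-3, 3) = 3
  index.gen = neg(3) = -3
  north.gen = mul(-3, 3) = -9
  deps.gen = absv(-9) = 9
  audit.gen = neg(9) = -9
  tables.gen = max2(-3, -3) = -3
  trace.gen = max2(-3, -9) = -3
  render.gen = add(9, -3) = 6
  utils.gen = max2(6, -9) = 6

After the edit, cleaning proceeds:
  no node depends on driver.txt at all; the second demand re-runs nothing.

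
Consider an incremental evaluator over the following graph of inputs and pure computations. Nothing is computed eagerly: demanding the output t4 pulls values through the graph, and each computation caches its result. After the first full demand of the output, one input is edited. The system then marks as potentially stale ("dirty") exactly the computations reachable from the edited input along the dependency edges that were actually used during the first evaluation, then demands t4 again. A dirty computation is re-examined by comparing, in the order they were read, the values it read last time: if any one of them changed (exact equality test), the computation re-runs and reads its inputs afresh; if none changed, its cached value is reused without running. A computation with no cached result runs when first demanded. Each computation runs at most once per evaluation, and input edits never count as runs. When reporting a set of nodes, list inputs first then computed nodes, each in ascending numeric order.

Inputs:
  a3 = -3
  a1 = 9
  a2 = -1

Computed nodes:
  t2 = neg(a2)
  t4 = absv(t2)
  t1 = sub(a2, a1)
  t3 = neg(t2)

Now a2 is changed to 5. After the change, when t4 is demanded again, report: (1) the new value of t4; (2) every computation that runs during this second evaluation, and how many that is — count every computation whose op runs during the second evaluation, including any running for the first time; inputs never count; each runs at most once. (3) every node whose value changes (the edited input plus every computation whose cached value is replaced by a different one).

t4 now evaluates to 5.
Run set: t2, t4 (2 run).
Changed values: a2, t2, t4.

Initial pass — values computed on the first demand:
  t2 = neg(-1) = 1
  t4 = absv(1) = 1

Second demand — change propagation:
  t2: re-runs because a2 -1->5; new result -5.
  t4: re-runs because t2 1->-5; new result 5.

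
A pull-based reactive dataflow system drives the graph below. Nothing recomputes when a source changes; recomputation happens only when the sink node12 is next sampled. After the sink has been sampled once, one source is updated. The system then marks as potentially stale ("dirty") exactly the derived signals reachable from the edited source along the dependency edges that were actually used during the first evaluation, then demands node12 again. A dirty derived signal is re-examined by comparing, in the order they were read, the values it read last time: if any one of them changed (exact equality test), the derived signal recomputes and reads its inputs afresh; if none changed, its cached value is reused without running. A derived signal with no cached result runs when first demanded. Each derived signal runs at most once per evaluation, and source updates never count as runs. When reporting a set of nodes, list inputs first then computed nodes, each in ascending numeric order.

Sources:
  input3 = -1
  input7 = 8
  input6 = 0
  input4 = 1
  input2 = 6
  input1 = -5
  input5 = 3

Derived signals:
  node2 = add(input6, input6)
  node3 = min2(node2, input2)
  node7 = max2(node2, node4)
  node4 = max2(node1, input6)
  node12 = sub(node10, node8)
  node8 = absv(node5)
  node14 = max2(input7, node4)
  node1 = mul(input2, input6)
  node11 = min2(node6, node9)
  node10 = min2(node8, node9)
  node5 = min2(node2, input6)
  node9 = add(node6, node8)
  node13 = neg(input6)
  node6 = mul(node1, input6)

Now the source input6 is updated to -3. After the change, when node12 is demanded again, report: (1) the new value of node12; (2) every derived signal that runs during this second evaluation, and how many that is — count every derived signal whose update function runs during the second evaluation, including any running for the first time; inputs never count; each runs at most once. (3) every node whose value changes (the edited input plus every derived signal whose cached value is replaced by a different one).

New value of node12: 0.
Derived signals that run: node1, node2, node5, node6, node8, node9, node10, node12 — 8 in total.
Values that change: input6, node1, node2, node5, node6, node8, node9, node10.

First evaluation (everything demanded from the output):
  node1 = mul(6, 0) = 0
  node2 = add(0, 0) = 0
  node5 = min2(0, 0) = 0
  node6 = mul(0, 0) = 0
  node8 = absv(0) = 0
  node9 = add(0, 0) = 0
  node10 = min2(0, 0) = 0
  node12 = sub(0, 0) = 0

Propagation after the edit:
  node1: runs — input6 0->-3; result -18.
  node2: runs — input6 0->-3; input6 0->-3; result -6.
  node5: runs — node2 0->-6; input6 0->-3; result -6.
  node6: runs — node1 0->-18; input6 0->-3; result 54.
  node8: runs — node5 0->-6; result 6.
  node9: runs — node6 0->54; node8 0->6; result 60.
  node10: runs — node8 0->6; node9 0->60; result 6.
  node12: runs — node10 0->6; node8 0->6; result 0 (same value as before).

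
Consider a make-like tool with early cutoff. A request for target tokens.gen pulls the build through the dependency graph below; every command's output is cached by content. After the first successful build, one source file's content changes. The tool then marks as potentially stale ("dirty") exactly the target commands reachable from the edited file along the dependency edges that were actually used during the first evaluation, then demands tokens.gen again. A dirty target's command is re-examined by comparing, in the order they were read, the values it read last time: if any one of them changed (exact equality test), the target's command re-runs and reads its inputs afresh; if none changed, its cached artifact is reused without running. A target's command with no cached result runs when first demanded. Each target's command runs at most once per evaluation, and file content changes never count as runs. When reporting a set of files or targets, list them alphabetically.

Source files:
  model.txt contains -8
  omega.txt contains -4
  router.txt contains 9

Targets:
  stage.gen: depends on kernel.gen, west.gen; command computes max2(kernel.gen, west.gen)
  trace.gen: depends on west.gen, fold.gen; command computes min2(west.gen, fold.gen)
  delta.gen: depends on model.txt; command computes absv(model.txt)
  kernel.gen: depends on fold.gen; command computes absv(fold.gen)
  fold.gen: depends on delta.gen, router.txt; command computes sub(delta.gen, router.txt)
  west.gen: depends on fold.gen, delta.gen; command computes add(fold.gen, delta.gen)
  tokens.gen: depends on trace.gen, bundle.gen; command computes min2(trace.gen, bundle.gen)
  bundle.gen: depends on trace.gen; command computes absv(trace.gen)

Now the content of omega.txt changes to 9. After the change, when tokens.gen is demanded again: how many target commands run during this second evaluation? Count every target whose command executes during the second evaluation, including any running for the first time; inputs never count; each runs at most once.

0 target commands run: none.
Note the shortcut — nothing in the graph depends on omega.txt at all, so no recomputation happens.

First demand of the output computes:
  delta.gen = absv(-8) = 8
  fold.gen = sub(8, 9) = -1
  west.gen = add(-1, 8) = 7
  trace.gen = min2(7, -1) = -1
  bundle.gen = absv(-1) = 1
  tokens.gen = min2(-1, 1) = -1

After the edit, cleaning proceeds:
  no node depends on omega.txt at all; the second demand re-runs nothing.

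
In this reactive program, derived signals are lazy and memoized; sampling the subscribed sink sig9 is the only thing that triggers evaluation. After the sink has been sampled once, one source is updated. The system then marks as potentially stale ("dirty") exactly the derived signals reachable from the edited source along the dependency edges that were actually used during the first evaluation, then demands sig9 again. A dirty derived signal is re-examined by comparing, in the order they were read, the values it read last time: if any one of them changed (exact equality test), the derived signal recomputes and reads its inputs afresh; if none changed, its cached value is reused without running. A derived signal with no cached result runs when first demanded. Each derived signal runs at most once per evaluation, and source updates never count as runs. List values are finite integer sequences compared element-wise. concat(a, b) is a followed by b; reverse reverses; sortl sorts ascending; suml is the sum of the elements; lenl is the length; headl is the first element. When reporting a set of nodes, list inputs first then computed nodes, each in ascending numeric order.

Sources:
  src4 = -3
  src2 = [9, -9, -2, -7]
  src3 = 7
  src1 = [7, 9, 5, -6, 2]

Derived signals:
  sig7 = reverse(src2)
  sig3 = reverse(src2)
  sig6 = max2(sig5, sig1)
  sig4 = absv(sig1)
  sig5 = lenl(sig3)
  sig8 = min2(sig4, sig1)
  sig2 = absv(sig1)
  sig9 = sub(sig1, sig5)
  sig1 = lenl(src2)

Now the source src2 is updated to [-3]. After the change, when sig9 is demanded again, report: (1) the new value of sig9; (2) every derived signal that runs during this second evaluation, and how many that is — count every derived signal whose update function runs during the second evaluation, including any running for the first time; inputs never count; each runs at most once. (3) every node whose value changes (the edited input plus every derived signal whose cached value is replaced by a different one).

First demand of the output computes:
  sig1 = lenl([9, -9, -2, -7]) = 4
  sig3 = reverse([9, -9, -2, -7]) = [-7, -2, -9, 9]
  sig5 = lenl([-7, -2, -9, 9]) = 4
  sig9 = sub(4, 4) = 0

After the edit, cleaning proceeds:
  sig1: a read changed (src2 [9, -9, -2, -7]->[-3]) — executes, giving 1.
  sig3: a read changed (src2 [9, -9, -2, -7]->[-3]) — executes, giving [-3].
  sig5: a read changed (sig3 [-7, -2, -9, 9]->[-3]) — executes, giving 1.
  sig9: a read changed (sig1 4->1; sig5 4->1) — executes, giving 0 — identical to its old value.

Demanding sig9 again yields 0.
4 derived signals run: sig1, sig3, sig5, sig9.
The nodes whose values change: src2, sig1, sig3, sig5.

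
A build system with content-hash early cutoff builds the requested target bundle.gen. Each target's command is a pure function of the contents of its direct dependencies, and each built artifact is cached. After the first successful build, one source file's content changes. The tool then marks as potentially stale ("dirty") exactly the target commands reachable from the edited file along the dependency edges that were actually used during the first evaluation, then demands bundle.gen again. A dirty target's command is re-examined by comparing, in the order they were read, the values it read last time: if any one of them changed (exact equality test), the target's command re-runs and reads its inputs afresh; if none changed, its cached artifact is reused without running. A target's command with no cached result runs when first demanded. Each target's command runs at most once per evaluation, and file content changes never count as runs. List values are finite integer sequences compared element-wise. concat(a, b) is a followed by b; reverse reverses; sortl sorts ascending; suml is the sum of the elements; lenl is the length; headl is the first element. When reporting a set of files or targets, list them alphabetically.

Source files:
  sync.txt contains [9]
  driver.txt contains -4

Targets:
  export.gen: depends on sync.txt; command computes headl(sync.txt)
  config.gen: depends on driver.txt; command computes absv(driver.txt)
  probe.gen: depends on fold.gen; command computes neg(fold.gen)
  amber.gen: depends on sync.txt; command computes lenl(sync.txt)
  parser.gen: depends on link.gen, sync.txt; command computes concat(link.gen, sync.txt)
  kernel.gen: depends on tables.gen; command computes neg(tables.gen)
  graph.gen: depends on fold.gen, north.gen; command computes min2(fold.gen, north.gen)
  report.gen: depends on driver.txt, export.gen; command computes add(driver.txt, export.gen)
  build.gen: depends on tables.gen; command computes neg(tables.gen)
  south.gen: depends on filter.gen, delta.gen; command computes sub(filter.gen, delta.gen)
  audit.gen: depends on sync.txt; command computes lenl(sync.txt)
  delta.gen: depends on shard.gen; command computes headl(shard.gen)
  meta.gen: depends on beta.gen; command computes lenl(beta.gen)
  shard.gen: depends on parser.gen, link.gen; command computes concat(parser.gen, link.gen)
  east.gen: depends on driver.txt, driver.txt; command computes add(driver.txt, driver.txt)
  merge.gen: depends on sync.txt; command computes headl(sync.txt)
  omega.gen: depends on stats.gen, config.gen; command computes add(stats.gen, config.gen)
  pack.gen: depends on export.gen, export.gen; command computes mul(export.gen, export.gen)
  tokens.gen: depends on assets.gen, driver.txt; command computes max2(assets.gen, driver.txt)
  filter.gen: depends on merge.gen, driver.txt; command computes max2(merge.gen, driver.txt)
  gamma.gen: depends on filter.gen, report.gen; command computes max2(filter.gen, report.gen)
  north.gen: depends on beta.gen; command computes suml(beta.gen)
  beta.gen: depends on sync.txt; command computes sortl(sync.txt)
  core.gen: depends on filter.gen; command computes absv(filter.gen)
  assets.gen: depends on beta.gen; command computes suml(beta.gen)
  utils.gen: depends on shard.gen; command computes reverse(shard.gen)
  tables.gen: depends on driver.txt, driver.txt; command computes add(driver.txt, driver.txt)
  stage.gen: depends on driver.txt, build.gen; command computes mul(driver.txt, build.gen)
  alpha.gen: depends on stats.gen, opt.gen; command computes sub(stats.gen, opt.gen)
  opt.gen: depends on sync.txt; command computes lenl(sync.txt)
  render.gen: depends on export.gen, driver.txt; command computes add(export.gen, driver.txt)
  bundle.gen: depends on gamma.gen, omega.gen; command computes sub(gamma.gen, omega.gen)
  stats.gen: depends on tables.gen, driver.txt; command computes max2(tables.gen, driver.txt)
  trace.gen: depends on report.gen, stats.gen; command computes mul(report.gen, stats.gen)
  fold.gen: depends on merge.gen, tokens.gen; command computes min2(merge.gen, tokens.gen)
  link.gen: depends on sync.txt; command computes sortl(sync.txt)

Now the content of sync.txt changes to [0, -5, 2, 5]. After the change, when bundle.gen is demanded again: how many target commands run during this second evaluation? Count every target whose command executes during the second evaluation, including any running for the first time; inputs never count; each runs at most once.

Target commands that run: bundle.gen, export.gen, filter.gen, gamma.gen, merge.gen, report.gen — 6 in total.

First evaluation (everything demanded from the output):
  config.gen = absv(-4) = 4
  export.gen = headl([9]) = 9
  merge.gen = headl([9]) = 9
  filter.gen = max2(9, -4) = 9
  report.gen = add(-4, 9) = 5
  gamma.gen = max2(9, 5) = 9
  tables.gen = add(-4, -4) = -8
  stats.gen = max2(-8, -4) = -4
  omega.gen = add(-4, 4) = 0
  bundle.gen = sub(9, 0) = 9

Propagation after the edit:
  export.gen: runs — sync.txt [9]->[0, -5, 2, 5]; result 0.
  merge.gen: runs — sync.txt [9]->[0, -5, 2, 5]; result 0.
  filter.gen: runs — merge.gen 9->0; result 0.
  report.gen: runs — export.gen 9->0; result -4.
  gamma.gen: runs — filter.gen 9->0; report.gen 5->-4; result 0.
  bundle.gen: runs — gamma.gen 9->0; result 0.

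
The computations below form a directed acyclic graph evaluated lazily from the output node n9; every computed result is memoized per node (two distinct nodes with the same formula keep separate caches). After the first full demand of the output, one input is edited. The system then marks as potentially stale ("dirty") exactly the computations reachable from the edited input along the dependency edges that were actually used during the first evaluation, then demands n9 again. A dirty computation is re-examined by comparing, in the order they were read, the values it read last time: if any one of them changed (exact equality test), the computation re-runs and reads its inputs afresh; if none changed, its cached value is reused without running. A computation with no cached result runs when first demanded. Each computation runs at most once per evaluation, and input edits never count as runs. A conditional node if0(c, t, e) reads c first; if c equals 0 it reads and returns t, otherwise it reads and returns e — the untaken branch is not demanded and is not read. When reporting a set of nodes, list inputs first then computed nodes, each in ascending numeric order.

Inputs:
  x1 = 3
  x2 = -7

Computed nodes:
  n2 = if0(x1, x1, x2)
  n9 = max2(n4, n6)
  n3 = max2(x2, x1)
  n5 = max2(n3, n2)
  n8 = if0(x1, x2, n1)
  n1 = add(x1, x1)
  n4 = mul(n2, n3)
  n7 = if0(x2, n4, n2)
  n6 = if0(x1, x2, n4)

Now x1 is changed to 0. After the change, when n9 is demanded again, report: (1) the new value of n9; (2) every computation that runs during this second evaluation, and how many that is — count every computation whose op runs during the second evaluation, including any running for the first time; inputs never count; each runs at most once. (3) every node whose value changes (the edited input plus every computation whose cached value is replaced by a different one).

Demanding n9 again yields 0.
5 computations run: n2, n3, n4, n6, n9.
The nodes whose values change: x1, n2, n3, n4, n6, n9.

First demand of the output computes:
  n2 = if0(x1=3 -> else branch x2) = -7
  n3 = max2(-7, 3) = 3
  n4 = mul(-7, 3) = -21
  n6 = if0(x1=3 -> else branch n4) = -21
  n9 = max2(-21, -21) = -21

After the edit, cleaning proceeds:
  n2: a read changed (x1 3->0) — executes, giving 0.
  n3: a read changed (x1 3->0) — executes, giving 0.
  n4: a read changed (n2 -7->0; n3 3->0) — executes, giving 0.
  n6: a read changed (x1 3->0; n4 -21->0) — executes, giving -7.
  n9: a read changed (n4 -21->0; n6 -21->-7) — executes, giving 0.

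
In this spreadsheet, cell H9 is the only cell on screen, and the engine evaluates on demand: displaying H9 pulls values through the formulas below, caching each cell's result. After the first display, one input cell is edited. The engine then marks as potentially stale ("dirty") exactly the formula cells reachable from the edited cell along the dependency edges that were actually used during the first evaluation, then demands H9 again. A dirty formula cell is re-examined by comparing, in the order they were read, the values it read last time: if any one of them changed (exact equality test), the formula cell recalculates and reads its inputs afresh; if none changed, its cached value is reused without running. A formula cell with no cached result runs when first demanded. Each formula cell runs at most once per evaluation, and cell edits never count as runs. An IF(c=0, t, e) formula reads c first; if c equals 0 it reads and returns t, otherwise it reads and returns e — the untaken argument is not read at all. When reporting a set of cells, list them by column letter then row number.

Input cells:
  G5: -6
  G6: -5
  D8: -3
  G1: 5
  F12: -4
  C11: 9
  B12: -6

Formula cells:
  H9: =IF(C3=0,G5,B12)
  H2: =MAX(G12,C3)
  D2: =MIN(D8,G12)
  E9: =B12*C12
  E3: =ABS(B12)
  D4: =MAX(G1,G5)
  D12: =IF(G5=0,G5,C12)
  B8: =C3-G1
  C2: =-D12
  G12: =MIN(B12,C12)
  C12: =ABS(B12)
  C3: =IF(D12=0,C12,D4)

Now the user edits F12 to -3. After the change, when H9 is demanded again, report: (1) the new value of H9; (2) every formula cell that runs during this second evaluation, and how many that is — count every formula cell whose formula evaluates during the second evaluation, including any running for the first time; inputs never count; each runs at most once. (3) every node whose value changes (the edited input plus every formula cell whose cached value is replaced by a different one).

Initial pass — values computed on the first demand:
  C12 = ABS(-6) = 6
  D4 = MAX(5, -6) = 5
  D12 = IF(G5=0: G5=-6 -> else branch C12) = 6
  C3 = IF(D12=0: D12=6 -> else branch D4) = 5
  H9 = IF(C3=0: C3=5 -> else branch B12) = -6

Second demand — change propagation:
  no demanded computation ever read F12, so the edit dirties nothing and nothing runs.

The important point: nothing the output needs ever reads F12, so the edit is invisible to it.

H9 now evaluates to -6.
Run set: none (0 run).
Changed values: F12.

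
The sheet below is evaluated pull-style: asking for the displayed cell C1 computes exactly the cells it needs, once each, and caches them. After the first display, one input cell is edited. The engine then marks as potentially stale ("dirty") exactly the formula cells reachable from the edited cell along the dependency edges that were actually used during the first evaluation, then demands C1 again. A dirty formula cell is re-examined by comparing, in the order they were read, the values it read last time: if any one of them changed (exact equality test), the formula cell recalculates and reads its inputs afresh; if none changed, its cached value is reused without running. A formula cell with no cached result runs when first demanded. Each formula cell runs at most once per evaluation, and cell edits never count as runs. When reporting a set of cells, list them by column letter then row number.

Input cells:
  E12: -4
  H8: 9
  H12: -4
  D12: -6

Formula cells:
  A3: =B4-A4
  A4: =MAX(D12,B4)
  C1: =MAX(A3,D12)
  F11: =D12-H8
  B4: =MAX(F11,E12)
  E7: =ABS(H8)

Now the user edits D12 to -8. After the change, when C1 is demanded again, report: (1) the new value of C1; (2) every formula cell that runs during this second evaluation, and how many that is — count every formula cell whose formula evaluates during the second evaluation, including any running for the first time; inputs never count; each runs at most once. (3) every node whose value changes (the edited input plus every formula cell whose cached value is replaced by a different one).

First demand of the output computes:
  F11 = -6 - 9 = -15
  B4 = MAX(-15, -4) = -4
  A4 = MAX(-6, -4) = -4
  A3 = -4 - -4 = 0
  C1 = MAX(0, -6) = 0

After the edit, cleaning proceeds:
  F11: a read changed (D12 -6->-8) — executes, giving -17.
  B4: a read changed (F11 -15->-17) — executes, giving -4 — identical to its old value.
  A4: a read changed (D12 -6->-8) — executes, giving -4 — identical to its old value.
  A3: dirty, but its reads are unchanged (B4 unchanged, A4 unchanged); cached 0 stands.
  C1: a read changed (D12 -6->-8) — executes, giving 0 — identical to its old value.

Note where the cutoff bites: A3 is checked, finds nothing changed, and keeps its cache.

Demanding C1 again yields 0.
4 formula cells run: A4, B4, C1, F11.
The nodes whose values change: D12, F11.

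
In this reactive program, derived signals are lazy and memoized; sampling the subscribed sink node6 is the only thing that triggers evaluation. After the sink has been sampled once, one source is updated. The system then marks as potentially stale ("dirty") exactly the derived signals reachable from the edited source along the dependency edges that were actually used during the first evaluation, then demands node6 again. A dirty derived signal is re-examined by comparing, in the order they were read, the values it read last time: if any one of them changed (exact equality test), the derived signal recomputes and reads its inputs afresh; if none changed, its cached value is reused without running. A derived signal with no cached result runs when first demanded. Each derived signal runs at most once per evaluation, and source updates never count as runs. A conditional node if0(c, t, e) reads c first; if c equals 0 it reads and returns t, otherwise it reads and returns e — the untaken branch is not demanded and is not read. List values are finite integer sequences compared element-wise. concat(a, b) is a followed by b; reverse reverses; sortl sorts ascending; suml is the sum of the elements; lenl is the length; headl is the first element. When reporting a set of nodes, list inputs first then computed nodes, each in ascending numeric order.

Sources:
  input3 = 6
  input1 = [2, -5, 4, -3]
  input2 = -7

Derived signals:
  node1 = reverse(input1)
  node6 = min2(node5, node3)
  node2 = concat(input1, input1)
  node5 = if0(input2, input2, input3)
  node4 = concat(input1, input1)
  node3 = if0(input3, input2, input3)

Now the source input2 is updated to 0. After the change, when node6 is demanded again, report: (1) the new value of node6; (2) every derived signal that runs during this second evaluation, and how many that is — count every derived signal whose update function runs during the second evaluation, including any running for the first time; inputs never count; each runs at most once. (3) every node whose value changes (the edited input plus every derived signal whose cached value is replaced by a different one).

Demanding node6 again yields 0.
2 derived signals run: node5, node6.
The nodes whose values change: input2, node5, node6.

First demand of the output computes:
  node3 = if0(input3=6 -> else branch input3) = 6
  node5 = if0(input2=-7 -> else branch input3) = 6
  node6 = min2(6, 6) = 6

After the edit, cleaning proceeds:
  node5: a read changed (input2 -7->0) — executes, giving 0.
  node6: a read changed (node5 6->0) — executes, giving 0.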